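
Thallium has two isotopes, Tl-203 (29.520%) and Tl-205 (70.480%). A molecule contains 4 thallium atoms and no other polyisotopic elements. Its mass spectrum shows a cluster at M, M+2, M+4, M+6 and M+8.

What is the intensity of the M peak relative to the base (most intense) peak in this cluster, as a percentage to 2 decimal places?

Term probabilities: M 0.0076, M+2 0.0725, M+4 0.2597, M+6 0.4134, M+8 0.2468. Base peak = M+6.
P(M+6) = C(4,3) × 0.29520^1 × 0.70480^3 = 4 × 0.2952 × 0.35010449 = 0.413403 (base)
P(M) = C(4,0) × 0.29520^4 × 0.70480^0 = 1 × 0.00759391 × 1.0000 = 0.007594
Relative intensity = 0.007594 / 0.413403 × 100 = 1.84

1.84%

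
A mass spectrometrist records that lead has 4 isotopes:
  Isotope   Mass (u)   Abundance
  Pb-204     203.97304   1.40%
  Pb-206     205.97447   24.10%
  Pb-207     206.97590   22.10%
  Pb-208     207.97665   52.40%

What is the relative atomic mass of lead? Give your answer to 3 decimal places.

The abundance-weighted mean is 0.0140 × 203.97304 + 0.2410 × 205.97447 + 0.2210 × 206.97590 + 0.5240 × 207.97665
= 2.855623 + 49.639847 + 45.741674 + 108.979765 = 207.216909 u

207.217 u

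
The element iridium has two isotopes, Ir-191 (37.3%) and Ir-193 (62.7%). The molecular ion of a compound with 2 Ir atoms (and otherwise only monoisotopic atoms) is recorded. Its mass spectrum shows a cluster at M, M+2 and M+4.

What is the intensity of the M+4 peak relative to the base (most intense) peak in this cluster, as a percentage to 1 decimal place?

84.0%

(0.373 + 0.627)^2 gives M 0.1391, M+2 0.4677, M+4 0.3931; the largest is M+2.
P(M+2) = C(2,1) × 0.373^1 × 0.627^1 = 2 × 0.3730 × 0.6270 = 0.467742 (base)
P(M+4) = C(2,2) × 0.373^0 × 0.627^2 = 1 × 1.0000 × 0.393129 = 0.393129
Relative intensity = 0.393129 / 0.467742 × 100 = 84.0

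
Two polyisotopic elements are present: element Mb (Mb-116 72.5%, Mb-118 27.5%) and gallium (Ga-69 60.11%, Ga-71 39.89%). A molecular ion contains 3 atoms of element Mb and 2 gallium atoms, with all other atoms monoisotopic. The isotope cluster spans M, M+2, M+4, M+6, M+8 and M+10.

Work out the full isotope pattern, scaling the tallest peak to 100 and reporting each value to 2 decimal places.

40.57 : 100.00 : 96.64 : 45.78 : 10.65 : 0.97

Element Mb pattern (n=3): 0.38107812 : 0.43364063 : 0.16448438 : 0.02079688
Gallium pattern (n=2): 0.36132121 : 0.47955758 : 0.15912121
Convolve the two distributions (both contribute in 2-u steps):
  M: 0.38107812×0.36132121 = 0.137692
  M+2: 0.38107812×0.47955758 + 0.43364063×0.36132121 = 0.339432
  M+4: 0.38107812×0.15912121 + 0.43364063×0.47955758 + 0.16448438×0.36132121 = 0.328025
  M+6: 0.43364063×0.15912121 + 0.16448438×0.47955758 + 0.02079688×0.36132121 = 0.155396
  M+8: 0.16448438×0.15912121 + 0.02079688×0.47955758 = 0.036146
  M+10: 0.02079688×0.15912121 = 0.003309
Scale to base peak (0.339432) = 100: 40.57 : 100.00 : 96.64 : 45.78 : 10.65 : 0.97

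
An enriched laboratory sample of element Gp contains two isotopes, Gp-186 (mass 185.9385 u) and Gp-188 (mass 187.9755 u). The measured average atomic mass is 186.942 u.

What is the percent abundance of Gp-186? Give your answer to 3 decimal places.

With x = fraction of Gp-186 (so Gp-188 is 1 − x):
185.9385·x + 187.9755·(1 − x) = 186.942
(185.9385 − 187.9755)·x = 186.942 − 187.9755
x = -1.0335 / -2.0370 = 0.50736 → 50.736% Gp-186, 49.264% Gp-188.

50.736%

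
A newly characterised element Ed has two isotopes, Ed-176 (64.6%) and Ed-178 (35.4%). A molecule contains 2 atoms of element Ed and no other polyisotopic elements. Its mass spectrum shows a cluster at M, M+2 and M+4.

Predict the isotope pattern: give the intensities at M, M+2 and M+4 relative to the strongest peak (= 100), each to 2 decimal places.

Each Ed atom is independently Ed-176 (p = 0.646) or Ed-178 (q = 0.354); the cluster is the binomial expansion (p + q)^2.
P(M) = 0.646^2 = 0.417316
P(M+2) = 2 × 0.646^1 × 0.354^1 = 0.457368
P(M+4) = 0.354^2 = 0.125316
The M+2 peak is largest (0.457368); scaling to 100 gives 91.24 : 100.00 : 27.40.

91.24 : 100.00 : 27.40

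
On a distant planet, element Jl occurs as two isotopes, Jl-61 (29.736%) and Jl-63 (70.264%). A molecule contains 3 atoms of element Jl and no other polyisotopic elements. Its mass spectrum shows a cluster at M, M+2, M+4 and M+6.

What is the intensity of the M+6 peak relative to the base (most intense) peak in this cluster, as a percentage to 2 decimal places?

(0.29736 + 0.70264)^3 gives M 0.0263, M+2 0.1864, M+4 0.4404, M+6 0.3469; the largest is M+4.
P(M+4) = C(3,2) × 0.29736^1 × 0.70264^2 = 3 × 0.29736 × 0.49370297 = 0.440423 (base)
P(M+6) = C(3,3) × 0.29736^0 × 0.70264^3 = 1 × 1.0000 × 0.34689545 = 0.346895
Relative intensity = 0.346895 / 0.440423 × 100 = 78.76

78.76%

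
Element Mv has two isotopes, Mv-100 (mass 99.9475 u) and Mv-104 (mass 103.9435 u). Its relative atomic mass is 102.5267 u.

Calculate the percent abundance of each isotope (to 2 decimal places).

Mv-100: 35.46%, Mv-104: 64.54%

Let x be the fractional abundance of Mv-100; then Mv-104 has abundance 1 − x.
99.9475·x + 103.9435·(1 − x) = 102.5267
(99.9475 − 103.9435)·x = 102.5267 − 103.9435
x = -1.4168 / -3.9960 = 0.35455 → 35.46% Mv-100, 64.54% Mv-104.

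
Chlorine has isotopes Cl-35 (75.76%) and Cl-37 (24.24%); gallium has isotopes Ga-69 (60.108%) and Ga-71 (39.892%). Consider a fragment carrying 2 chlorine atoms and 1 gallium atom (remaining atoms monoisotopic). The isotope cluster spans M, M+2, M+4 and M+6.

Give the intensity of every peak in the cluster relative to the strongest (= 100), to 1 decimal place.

Chlorine pattern (n=2): 0.57395776 : 0.36728448 : 0.05875776
Gallium pattern (n=1): 0.60108 : 0.39892
Convolve the two distributions (both contribute in 2-u steps):
  M: 0.57395776×0.60108 = 0.344995
  M+2: 0.57395776×0.39892 + 0.36728448×0.60108 = 0.449731
  M+4: 0.36728448×0.39892 + 0.05875776×0.60108 = 0.181835
  M+6: 0.05875776×0.39892 = 0.023440
Scale to base peak (0.449731) = 100: 76.7 : 100.0 : 40.4 : 5.2

76.7 : 100.0 : 40.4 : 5.2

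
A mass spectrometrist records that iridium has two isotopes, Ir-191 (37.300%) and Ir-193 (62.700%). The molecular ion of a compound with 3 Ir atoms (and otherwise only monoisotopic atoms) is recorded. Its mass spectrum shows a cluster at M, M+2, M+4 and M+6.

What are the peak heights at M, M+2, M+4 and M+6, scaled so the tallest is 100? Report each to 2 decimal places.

11.80 : 59.49 : 100.00 : 56.03

Expanding (0.37300 + 0.62700)^3:
P(M) = 0.37300^3 = 0.051895
P(M+2) = 3 × 0.37300^2 × 0.62700^1 = 0.261702
P(M+4) = 3 × 0.37300^1 × 0.62700^2 = 0.439911
P(M+6) = 0.62700^3 = 0.246492
The M+4 peak is largest (0.439911); scaling to 100 gives 11.80 : 59.49 : 100.00 : 56.03.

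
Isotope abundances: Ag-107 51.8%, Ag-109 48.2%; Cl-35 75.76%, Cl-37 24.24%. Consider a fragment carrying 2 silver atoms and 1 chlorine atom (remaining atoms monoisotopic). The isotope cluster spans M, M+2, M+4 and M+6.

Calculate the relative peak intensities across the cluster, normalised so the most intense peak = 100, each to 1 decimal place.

Silver pattern (n=2): 0.268324 : 0.499352 : 0.232324
Chlorine pattern (n=1): 0.7576 : 0.2424
Convolve the two distributions (both contribute in 2-u steps):
  M: 0.268324×0.7576 = 0.203282
  M+2: 0.268324×0.2424 + 0.499352×0.7576 = 0.443351
  M+4: 0.499352×0.2424 + 0.232324×0.7576 = 0.297052
  M+6: 0.232324×0.2424 = 0.056315
Scale to base peak (0.443351) = 100: 45.9 : 100.0 : 67.0 : 12.7

45.9 : 100.0 : 67.0 : 12.7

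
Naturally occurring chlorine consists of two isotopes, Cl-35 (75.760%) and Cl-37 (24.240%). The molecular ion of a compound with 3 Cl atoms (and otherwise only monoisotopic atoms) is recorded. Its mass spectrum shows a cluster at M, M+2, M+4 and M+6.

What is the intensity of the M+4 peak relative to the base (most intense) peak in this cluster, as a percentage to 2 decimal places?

Term probabilities: M 0.4348, M+2 0.4174, M+4 0.1335, M+6 0.0142. Base peak = M.
P(M) = C(3,0) × 0.75760^3 × 0.24240^0 = 1 × 0.4348304 × 1.0000 = 0.434830 (base)
P(M+4) = C(3,2) × 0.75760^1 × 0.24240^2 = 3 × 0.7576 × 0.05875776 = 0.133545
Relative intensity = 0.133545 / 0.434830 × 100 = 30.71

30.71%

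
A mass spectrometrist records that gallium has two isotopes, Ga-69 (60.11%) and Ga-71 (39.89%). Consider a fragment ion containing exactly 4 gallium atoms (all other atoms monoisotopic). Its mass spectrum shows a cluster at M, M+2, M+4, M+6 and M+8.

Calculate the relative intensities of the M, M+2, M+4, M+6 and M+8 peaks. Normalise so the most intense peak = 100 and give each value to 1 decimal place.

37.7 : 100.0 : 99.5 : 44.0 : 7.3

Expanding (0.6011 + 0.3989)^4:
P(M) = 0.6011^4 = 0.130553
P(M+2) = 4 × 0.6011^3 × 0.3989^1 = 0.346549
P(M+4) = 6 × 0.6011^2 × 0.3989^2 = 0.344963
P(M+6) = 4 × 0.6011^1 × 0.3989^3 = 0.152616
P(M+8) = 0.3989^4 = 0.025320
The M+2 peak is largest (0.346549); scaling to 100 gives 37.7 : 100.0 : 99.5 : 44.0 : 7.3.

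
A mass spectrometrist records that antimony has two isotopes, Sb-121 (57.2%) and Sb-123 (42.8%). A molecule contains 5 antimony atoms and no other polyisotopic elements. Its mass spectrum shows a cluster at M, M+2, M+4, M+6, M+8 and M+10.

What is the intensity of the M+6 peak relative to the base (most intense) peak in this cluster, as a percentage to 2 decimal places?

74.83%

(0.572 + 0.428)^5 gives M 0.0612, M+2 0.2291, M+4 0.3428, M+6 0.2565, M+8 0.0960, M+10 0.0144; the largest is M+4.
P(M+4) = C(5,2) × 0.572^3 × 0.428^2 = 10 × 0.18714925 × 0.183184 = 0.342827 (base)
P(M+6) = C(5,3) × 0.572^2 × 0.428^3 = 10 × 0.327184 × 0.07840275 = 0.256521
Relative intensity = 0.256521 / 0.342827 × 100 = 74.83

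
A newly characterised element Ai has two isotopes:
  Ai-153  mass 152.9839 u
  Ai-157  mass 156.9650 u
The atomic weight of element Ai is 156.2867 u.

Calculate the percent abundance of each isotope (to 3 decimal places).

Ai-153: 17.038%, Ai-157: 82.962%

Writing the weighted mean with unknown fraction x of Ai-153:
152.9839·x + 156.9650·(1 − x) = 156.2867
(152.9839 − 156.9650)·x = 156.2867 − 156.9650
x = -0.6783 / -3.9811 = 0.17038 → 17.038% Ai-153, 82.962% Ai-157.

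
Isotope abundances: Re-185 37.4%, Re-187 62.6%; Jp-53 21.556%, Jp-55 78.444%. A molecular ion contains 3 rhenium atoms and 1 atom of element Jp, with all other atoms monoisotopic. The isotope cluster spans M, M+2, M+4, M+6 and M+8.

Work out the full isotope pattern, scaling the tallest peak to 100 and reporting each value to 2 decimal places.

2.83 : 24.55 : 75.63 : 100.00 : 48.38

Rhenium pattern (n=3): 0.05231362 : 0.26268713 : 0.43968487 : 0.24531438
Element Jp pattern (n=1): 0.21556 : 0.78444
Convolve the two distributions (both contribute in 2-u steps):
  M: 0.05231362×0.21556 = 0.011277
  M+2: 0.05231362×0.78444 + 0.26268713×0.21556 = 0.097662
  M+4: 0.26268713×0.78444 + 0.43968487×0.21556 = 0.300841
  M+6: 0.43968487×0.78444 + 0.24531438×0.21556 = 0.397786
  M+8: 0.24531438×0.78444 = 0.192434
Scale to base peak (0.397786) = 100: 2.83 : 24.55 : 75.63 : 100.00 : 48.38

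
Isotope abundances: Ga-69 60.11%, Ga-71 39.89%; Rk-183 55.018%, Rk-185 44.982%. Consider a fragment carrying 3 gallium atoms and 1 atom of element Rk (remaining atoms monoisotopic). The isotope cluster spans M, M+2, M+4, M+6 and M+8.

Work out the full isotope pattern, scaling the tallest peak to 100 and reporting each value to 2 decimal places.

33.91 : 95.24 : 100.00 : 46.54 : 8.10

Gallium pattern (n=3): 0.21719018 : 0.43239309 : 0.28694328 : 0.06347345
Element Rk pattern (n=1): 0.55018 : 0.44982
Convolve the two distributions (both contribute in 2-u steps):
  M: 0.21719018×0.55018 = 0.119494
  M+2: 0.21719018×0.44982 + 0.43239309×0.55018 = 0.335591
  M+4: 0.43239309×0.44982 + 0.28694328×0.55018 = 0.352370
  M+6: 0.28694328×0.44982 + 0.06347345×0.55018 = 0.163995
  M+8: 0.06347345×0.44982 = 0.028552
Scale to base peak (0.352370) = 100: 33.91 : 95.24 : 100.00 : 46.54 : 8.10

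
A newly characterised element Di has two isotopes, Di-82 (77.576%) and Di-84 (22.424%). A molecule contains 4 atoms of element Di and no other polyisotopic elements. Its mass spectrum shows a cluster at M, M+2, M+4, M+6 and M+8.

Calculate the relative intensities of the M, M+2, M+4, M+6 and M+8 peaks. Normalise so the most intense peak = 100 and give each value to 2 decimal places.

The 4 Di atoms are independent, so intensities follow the terms of (0.77576 + 0.22424)^4.
P(M) = 0.77576^4 = 0.362168
P(M+2) = 4 × 0.77576^3 × 0.22424^1 = 0.418750
P(M+4) = 6 × 0.77576^2 × 0.22424^2 = 0.181565
P(M+6) = 4 × 0.77576^1 × 0.22424^3 = 0.034989
P(M+8) = 0.22424^4 = 0.002528
The M+2 peak is largest (0.418750); scaling to 100 gives 86.49 : 100.00 : 43.36 : 8.36 : 0.60.

86.49 : 100.00 : 43.36 : 8.36 : 0.60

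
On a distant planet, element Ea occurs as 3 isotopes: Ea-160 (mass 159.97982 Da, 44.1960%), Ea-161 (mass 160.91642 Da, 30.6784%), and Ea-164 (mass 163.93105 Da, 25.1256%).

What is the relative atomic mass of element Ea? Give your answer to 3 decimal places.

Average mass = Σ (abundance × isotope mass) = 0.441960 × 159.97982 + 0.306784 × 160.91642 + 0.251256 × 163.93105
= 70.704681 + 49.366583 + 41.188660 = 161.259924 Da

161.260 Da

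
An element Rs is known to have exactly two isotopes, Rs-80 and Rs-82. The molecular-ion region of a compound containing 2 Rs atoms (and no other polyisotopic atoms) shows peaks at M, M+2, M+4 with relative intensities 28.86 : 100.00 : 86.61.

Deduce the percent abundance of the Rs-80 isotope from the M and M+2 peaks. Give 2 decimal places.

36.60%

Let p = fractional abundance of Rs-80. I(M+2)/I(M) = [C(2,1)·p^1·(1−p)] / p^2 = 2·(1−p)/p = 100.00/28.86 = 3.4650
(1−p)/p = 3.4650/2 = 1.7325  ⇒  p = 1/(1 + 1.7325) = 0.3660
Rs-80: 36.60%, Rs-82: 63.40%.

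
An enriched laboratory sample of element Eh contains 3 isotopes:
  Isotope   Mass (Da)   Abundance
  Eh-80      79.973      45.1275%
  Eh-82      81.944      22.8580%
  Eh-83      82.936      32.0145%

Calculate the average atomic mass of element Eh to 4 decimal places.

81.3721 Da

Weight each isotope mass by its fractional abundance: 0.451275 × 79.973 + 0.228580 × 81.944 + 0.320145 × 82.936
= 36.08982 + 18.73076 + 26.55155 = 81.37213 Da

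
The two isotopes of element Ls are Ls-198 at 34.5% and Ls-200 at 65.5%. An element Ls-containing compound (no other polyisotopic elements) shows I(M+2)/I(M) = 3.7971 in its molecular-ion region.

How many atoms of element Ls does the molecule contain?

For n independent Ls atoms, I(M+2)/I(M) = n · (abundance Ls-200) / (abundance Ls-198) = n · 0.655/0.345.
n = 3.7971 × 0.345/0.655 = 2.00 ≈ 2

2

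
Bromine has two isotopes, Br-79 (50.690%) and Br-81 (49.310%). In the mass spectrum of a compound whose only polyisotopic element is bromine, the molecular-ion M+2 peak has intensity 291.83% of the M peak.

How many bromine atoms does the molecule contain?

3

The M+2/M ratio from n Br atoms is n · q/p = n · 0.49310/0.50690.
n = 2.9183 × 0.50690/0.49310 = 3.00 ≈ 3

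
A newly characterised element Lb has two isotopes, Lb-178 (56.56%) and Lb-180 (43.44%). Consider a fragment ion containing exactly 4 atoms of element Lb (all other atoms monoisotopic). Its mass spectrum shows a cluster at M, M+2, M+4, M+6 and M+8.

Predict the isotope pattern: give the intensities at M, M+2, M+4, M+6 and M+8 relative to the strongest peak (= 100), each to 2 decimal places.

28.25 : 86.80 : 100.00 : 51.20 : 9.83

Expanding (0.5656 + 0.4344)^4:
P(M) = 0.5656^4 = 0.102338
P(M+2) = 4 × 0.5656^3 × 0.4344^1 = 0.314397
P(M+4) = 6 × 0.5656^2 × 0.4344^2 = 0.362201
P(M+6) = 4 × 0.5656^1 × 0.4344^3 = 0.185455
P(M+8) = 0.4344^4 = 0.035609
The M+4 peak is largest (0.362201); scaling to 100 gives 28.25 : 86.80 : 100.00 : 51.20 : 9.83.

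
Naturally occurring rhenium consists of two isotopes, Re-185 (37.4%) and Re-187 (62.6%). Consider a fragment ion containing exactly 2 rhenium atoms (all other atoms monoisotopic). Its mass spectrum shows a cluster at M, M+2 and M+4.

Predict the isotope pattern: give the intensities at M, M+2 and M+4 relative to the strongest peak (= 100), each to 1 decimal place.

29.9 : 100.0 : 83.7

Expanding (0.374 + 0.626)^2:
P(M) = 0.374^2 = 0.139876
P(M+2) = 2 × 0.374^1 × 0.626^1 = 0.468248
P(M+4) = 0.626^2 = 0.391876
The M+2 peak is largest (0.468248); scaling to 100 gives 29.9 : 100.0 : 83.7.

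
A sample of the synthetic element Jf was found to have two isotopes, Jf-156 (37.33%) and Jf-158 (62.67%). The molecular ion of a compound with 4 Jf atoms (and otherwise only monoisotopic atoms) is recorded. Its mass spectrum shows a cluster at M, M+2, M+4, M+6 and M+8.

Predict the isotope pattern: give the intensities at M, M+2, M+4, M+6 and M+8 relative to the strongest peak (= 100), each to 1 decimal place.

5.3 : 35.5 : 89.3 : 100.0 : 42.0

Each Jf atom is independently Jf-156 (p = 0.3733) or Jf-158 (q = 0.6267); the cluster is the binomial expansion (p + q)^4.
P(M) = 0.3733^4 = 0.019419
P(M+2) = 4 × 0.3733^3 × 0.6267^1 = 0.130405
P(M+4) = 6 × 0.3733^2 × 0.6267^2 = 0.328388
P(M+6) = 4 × 0.3733^1 × 0.6267^3 = 0.367534
P(M+8) = 0.6267^4 = 0.154255
The M+6 peak is largest (0.367534); scaling to 100 gives 5.3 : 35.5 : 89.3 : 100.0 : 42.0.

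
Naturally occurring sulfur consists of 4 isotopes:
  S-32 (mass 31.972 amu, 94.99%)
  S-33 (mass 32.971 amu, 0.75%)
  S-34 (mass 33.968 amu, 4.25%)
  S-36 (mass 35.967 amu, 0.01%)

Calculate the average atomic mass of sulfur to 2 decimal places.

Ar = Σ fᵢ·mᵢ = 0.9499 × 31.972 + 0.0075 × 32.971 + 0.0425 × 33.968 + 0.0001 × 35.967
= 30.3702 + 0.2473 + 1.4436 + 0.0036 = 32.0647 amu

32.06 amu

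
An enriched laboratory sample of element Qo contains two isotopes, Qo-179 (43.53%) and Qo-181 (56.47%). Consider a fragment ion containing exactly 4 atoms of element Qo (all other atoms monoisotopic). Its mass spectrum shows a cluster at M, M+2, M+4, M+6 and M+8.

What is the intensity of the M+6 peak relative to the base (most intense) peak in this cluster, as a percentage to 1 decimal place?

86.5%

Term probabilities: M 0.0359, M+2 0.1863, M+4 0.3625, M+6 0.3135, M+8 0.1017. Base peak = M+4.
P(M+4) = C(4,2) × 0.4353^2 × 0.5647^2 = 6 × 0.18948609 × 0.31888609 = 0.362547 (base)
P(M+6) = C(4,3) × 0.4353^1 × 0.5647^3 = 4 × 0.4353 × 0.18007498 = 0.313547
Relative intensity = 0.313547 / 0.362547 × 100 = 86.5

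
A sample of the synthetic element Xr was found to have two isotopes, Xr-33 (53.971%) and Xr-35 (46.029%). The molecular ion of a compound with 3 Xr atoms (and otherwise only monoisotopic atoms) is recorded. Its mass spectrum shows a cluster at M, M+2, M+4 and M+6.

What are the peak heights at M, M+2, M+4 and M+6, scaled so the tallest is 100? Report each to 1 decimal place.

39.1 : 100.0 : 85.3 : 24.2

Each Xr atom is independently Xr-33 (p = 0.53971) or Xr-35 (q = 0.46029); the cluster is the binomial expansion (p + q)^3.
P(M) = 0.53971^3 = 0.157210
P(M+2) = 3 × 0.53971^2 × 0.46029^1 = 0.402229
P(M+4) = 3 × 0.53971^1 × 0.46029^2 = 0.343040
P(M+6) = 0.46029^3 = 0.097520
The M+2 peak is largest (0.402229); scaling to 100 gives 39.1 : 100.0 : 85.3 : 24.2.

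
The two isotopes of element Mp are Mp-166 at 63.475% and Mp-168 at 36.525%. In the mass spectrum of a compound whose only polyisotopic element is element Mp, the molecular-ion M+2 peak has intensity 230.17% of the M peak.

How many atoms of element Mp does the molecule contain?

For n independent Mp atoms, I(M+2)/I(M) = n · (abundance Mp-168) / (abundance Mp-166) = n · 0.36525/0.63475.
n = 2.3017 × 0.63475/0.36525 = 4.00 ≈ 4

4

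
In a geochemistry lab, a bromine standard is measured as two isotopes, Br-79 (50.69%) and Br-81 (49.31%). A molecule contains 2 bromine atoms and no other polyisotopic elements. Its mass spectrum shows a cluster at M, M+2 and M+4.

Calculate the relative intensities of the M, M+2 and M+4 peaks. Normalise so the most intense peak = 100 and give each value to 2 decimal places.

The 2 Br atoms are independent, so intensities follow the terms of (0.5069 + 0.4931)^2.
P(M) = 0.5069^2 = 0.256948
P(M+2) = 2 × 0.5069^1 × 0.4931^1 = 0.499905
P(M+4) = 0.4931^2 = 0.243148
The M+2 peak is largest (0.499905); scaling to 100 gives 51.40 : 100.00 : 48.64.

51.40 : 100.00 : 48.64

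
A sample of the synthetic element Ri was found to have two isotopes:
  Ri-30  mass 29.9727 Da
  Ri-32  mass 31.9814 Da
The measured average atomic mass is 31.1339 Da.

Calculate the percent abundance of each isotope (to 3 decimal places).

Ri-30: 42.191%, Ri-32: 57.809%

With x = fraction of Ri-30 (so Ri-32 is 1 − x):
29.9727·x + 31.9814·(1 − x) = 31.1339
(29.9727 − 31.9814)·x = 31.1339 − 31.9814
x = -0.8475 / -2.0087 = 0.42191 → 42.191% Ri-30, 57.809% Ri-32.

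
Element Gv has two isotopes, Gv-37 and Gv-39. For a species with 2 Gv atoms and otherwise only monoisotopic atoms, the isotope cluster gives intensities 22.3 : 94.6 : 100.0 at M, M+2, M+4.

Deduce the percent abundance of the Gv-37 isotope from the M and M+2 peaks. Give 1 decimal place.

32.0%

Let p = fractional abundance of Gv-37. I(M+2)/I(M) = [C(2,1)·p^1·(1−p)] / p^2 = 2·(1−p)/p = 94.6/22.3 = 4.2422
(1−p)/p = 4.2422/2 = 2.1211  ⇒  p = 1/(1 + 2.1211) = 0.3204
Gv-37: 32.0%, Gv-39: 68.0%.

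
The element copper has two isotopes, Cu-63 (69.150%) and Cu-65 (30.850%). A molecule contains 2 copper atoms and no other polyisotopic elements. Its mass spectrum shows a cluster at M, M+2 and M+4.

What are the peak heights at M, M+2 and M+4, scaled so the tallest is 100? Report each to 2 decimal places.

The 2 Cu atoms are independent, so intensities follow the terms of (0.69150 + 0.30850)^2.
P(M) = 0.69150^2 = 0.478172
P(M+2) = 2 × 0.69150^1 × 0.30850^1 = 0.426656
P(M+4) = 0.30850^2 = 0.095172
The M peak is largest (0.478172); scaling to 100 gives 100.00 : 89.23 : 19.90.

100.00 : 89.23 : 19.90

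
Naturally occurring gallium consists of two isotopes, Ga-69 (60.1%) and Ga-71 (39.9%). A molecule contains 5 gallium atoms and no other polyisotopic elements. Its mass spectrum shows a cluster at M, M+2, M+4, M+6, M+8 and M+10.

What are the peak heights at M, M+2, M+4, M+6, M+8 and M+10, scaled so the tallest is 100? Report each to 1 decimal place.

22.7 : 75.3 : 100.0 : 66.4 : 22.0 : 2.9

The 5 Ga atoms are independent, so intensities follow the terms of (0.601 + 0.399)^5.
P(M) = 0.601^5 = 0.078410
P(M+2) = 5 × 0.601^4 × 0.399^1 = 0.260280
P(M+4) = 10 × 0.601^3 × 0.399^2 = 0.345596
P(M+6) = 10 × 0.601^2 × 0.399^3 = 0.229439
P(M+8) = 5 × 0.601^1 × 0.399^4 = 0.076162
P(M+10) = 0.399^5 = 0.010113
The M+4 peak is largest (0.345596); scaling to 100 gives 22.7 : 75.3 : 100.0 : 66.4 : 22.0 : 2.9.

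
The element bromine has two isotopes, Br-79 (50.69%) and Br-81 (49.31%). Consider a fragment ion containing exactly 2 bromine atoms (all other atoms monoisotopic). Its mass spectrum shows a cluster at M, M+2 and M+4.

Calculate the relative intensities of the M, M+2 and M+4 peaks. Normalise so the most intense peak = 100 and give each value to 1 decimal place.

The 2 Br atoms are independent, so intensities follow the terms of (0.5069 + 0.4931)^2.
P(M) = 0.5069^2 = 0.256948
P(M+2) = 2 × 0.5069^1 × 0.4931^1 = 0.499905
P(M+4) = 0.4931^2 = 0.243148
The M+2 peak is largest (0.499905); scaling to 100 gives 51.4 : 100.0 : 48.6.

51.4 : 100.0 : 48.6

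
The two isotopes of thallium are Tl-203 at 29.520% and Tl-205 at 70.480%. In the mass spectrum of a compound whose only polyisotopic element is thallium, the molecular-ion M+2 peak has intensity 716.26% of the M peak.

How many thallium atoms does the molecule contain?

For n independent Tl atoms, I(M+2)/I(M) = n · (abundance Tl-205) / (abundance Tl-203) = n · 0.70480/0.29520.
n = 7.1626 × 0.29520/0.70480 = 3.00 ≈ 3

3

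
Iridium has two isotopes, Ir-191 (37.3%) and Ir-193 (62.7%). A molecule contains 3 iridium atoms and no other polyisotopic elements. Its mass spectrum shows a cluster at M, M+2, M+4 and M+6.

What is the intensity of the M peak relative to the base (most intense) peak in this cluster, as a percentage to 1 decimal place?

Term probabilities: M 0.0519, M+2 0.2617, M+4 0.4399, M+6 0.2465. Base peak = M+4.
P(M+4) = C(3,2) × 0.373^1 × 0.627^2 = 3 × 0.3730 × 0.393129 = 0.439911 (base)
P(M) = C(3,0) × 0.373^3 × 0.627^0 = 1 × 0.05189512 × 1.0000 = 0.051895
Relative intensity = 0.051895 / 0.439911 × 100 = 11.8

11.8%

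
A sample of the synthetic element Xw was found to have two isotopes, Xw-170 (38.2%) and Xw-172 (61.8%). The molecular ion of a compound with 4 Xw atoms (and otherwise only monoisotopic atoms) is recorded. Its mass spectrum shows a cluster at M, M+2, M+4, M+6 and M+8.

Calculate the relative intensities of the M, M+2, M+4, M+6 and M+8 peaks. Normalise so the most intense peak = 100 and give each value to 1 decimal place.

5.9 : 38.2 : 92.7 : 100.0 : 40.4

Expanding (0.382 + 0.618)^4:
P(M) = 0.382^4 = 0.021294
P(M+2) = 4 × 0.382^3 × 0.618^1 = 0.137797
P(M+4) = 6 × 0.382^2 × 0.618^2 = 0.334391
P(M+6) = 4 × 0.382^1 × 0.618^3 = 0.360652
P(M+8) = 0.618^4 = 0.145866
The M+6 peak is largest (0.360652); scaling to 100 gives 5.9 : 38.2 : 92.7 : 100.0 : 40.4.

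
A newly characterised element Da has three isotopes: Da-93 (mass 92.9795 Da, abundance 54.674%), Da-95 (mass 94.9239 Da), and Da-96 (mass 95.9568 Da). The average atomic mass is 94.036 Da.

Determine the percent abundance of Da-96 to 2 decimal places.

16.96%

Let x and y be the fractions of Da-95 and Da-96. Then x + y = 1 − 0.54674 = 0.45326 and 94.9239x + 95.9568y = 94.036 − 0.54674×92.9795 = 43.20038817.
Substituting: 94.9239x + 95.9568(0.45326 − x) = 43.20038817
(94.9239 − 95.9568)x = -0.292990998  ⇒  x = 0.28366, y = 0.16960
Da-95: 28.37%, Da-96: 16.96%.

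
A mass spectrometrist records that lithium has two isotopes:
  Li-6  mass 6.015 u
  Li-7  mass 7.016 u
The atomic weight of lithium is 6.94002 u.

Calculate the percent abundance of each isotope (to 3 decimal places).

Let x be the fractional abundance of Li-6; then Li-7 has abundance 1 − x.
6.015·x + 7.016·(1 − x) = 6.94002
(6.015 − 7.016)·x = 6.94002 − 7.016
x = -0.07598 / -1.001 = 0.07590 → 7.590% Li-6, 92.410% Li-7.

Li-6: 7.590%, Li-7: 92.410%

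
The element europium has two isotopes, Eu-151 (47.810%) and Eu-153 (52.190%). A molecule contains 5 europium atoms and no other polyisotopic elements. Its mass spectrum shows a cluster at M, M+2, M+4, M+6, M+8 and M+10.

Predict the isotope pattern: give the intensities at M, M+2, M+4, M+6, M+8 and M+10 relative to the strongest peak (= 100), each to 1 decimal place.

Expanding (0.47810 + 0.52190)^5:
P(M) = 0.47810^5 = 0.024980
P(M+2) = 5 × 0.47810^4 × 0.52190^1 = 0.136343
P(M+4) = 10 × 0.47810^3 × 0.52190^2 = 0.297667
P(M+6) = 10 × 0.47810^2 × 0.52190^3 = 0.324937
P(M+8) = 5 × 0.47810^1 × 0.52190^4 = 0.177353
P(M+10) = 0.52190^5 = 0.038720
The M+6 peak is largest (0.324937); scaling to 100 gives 7.7 : 42.0 : 91.6 : 100.0 : 54.6 : 11.9.

7.7 : 42.0 : 91.6 : 100.0 : 54.6 : 11.9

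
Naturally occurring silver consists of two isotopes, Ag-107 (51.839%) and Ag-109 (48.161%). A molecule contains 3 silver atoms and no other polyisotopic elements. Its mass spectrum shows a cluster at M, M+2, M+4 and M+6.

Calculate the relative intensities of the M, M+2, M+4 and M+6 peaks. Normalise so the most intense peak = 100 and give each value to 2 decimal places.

Expanding (0.51839 + 0.48161)^3:
P(M) = 0.51839^3 = 0.139306
P(M+2) = 3 × 0.51839^2 × 0.48161^1 = 0.388267
P(M+4) = 3 × 0.51839^1 × 0.48161^2 = 0.360719
P(M+6) = 0.48161^3 = 0.111709
The M+2 peak is largest (0.388267); scaling to 100 gives 35.88 : 100.00 : 92.90 : 28.77.

35.88 : 100.00 : 92.90 : 28.77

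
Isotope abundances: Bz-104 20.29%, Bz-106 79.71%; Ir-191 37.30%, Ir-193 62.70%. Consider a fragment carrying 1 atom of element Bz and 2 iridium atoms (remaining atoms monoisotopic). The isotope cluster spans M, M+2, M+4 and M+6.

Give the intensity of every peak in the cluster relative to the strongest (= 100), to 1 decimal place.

Element Bz pattern (n=1): 0.2029 : 0.7971
Iridium pattern (n=2): 0.139129 : 0.467742 : 0.393129
Convolve the two distributions (both contribute in 2-u steps):
  M: 0.2029×0.139129 = 0.028229
  M+2: 0.2029×0.467742 + 0.7971×0.139129 = 0.205805
  M+4: 0.2029×0.393129 + 0.7971×0.467742 = 0.452603
  M+6: 0.7971×0.393129 = 0.313363
Scale to base peak (0.452603) = 100: 6.2 : 45.5 : 100.0 : 69.2

6.2 : 45.5 : 100.0 : 69.2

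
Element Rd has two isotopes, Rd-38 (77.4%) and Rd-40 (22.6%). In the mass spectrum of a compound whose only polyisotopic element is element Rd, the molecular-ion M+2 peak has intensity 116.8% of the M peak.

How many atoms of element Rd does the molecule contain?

The M+2/M ratio from n Rd atoms is n · q/p = n · 0.226/0.774.
n = 1.168 × 0.774/0.226 = 4.00 ≈ 4

4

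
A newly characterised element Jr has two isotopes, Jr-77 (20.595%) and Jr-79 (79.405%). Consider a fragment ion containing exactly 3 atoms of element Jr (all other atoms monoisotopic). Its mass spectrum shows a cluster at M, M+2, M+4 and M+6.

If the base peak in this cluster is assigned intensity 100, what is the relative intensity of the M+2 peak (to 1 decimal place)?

20.2

Term probabilities: M 0.0087, M+2 0.1010, M+4 0.3896, M+6 0.5007. Base peak = M+6.
P(M+6) = C(3,3) × 0.20595^0 × 0.79405^3 = 1 × 1.0000 × 0.50066076 = 0.500661 (base)
P(M+2) = C(3,1) × 0.20595^2 × 0.79405^1 = 3 × 0.0424154 × 0.79405 = 0.101040
Relative intensity = 0.101040 / 0.500661 × 100 = 20.2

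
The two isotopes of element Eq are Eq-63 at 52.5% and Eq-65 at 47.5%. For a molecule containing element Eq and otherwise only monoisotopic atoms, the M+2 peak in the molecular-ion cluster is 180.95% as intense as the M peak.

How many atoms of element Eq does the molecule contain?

With n Eq atoms, P(M+2)/P(M) = C(n,1)·p^(n−1)q / p^n = n·q/p = n · 0.475/0.525.
n = 1.8095 × 0.525/0.475 = 2.00 ≈ 2

2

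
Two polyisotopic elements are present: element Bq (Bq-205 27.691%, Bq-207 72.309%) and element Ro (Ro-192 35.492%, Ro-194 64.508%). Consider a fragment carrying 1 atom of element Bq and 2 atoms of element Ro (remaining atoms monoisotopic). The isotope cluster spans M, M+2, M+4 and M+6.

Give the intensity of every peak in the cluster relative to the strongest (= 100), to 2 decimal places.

7.82 : 48.82 : 100.00 : 67.42

Element Bq pattern (n=1): 0.27691 : 0.72309
Element Ro pattern (n=2): 0.12596821 : 0.45790359 : 0.41612821
Convolve the two distributions (both contribute in 2-u steps):
  M: 0.27691×0.12596821 = 0.034882
  M+2: 0.27691×0.45790359 + 0.72309×0.12596821 = 0.217884
  M+4: 0.27691×0.41612821 + 0.72309×0.45790359 = 0.446336
  M+6: 0.72309×0.41612821 = 0.300898
Scale to base peak (0.446336) = 100: 7.82 : 48.82 : 100.00 : 67.42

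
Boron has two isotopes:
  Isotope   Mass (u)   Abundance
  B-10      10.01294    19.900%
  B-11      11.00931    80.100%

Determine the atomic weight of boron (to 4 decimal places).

Weight each isotope mass by its fractional abundance: 0.19900 × 10.01294 + 0.80100 × 11.00931
= 1.992575 + 8.818457 = 10.811032 u

10.8110 u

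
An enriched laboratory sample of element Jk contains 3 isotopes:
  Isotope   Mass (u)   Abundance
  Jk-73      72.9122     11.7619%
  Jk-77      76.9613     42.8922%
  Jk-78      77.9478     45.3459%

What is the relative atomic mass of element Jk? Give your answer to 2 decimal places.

Average mass = Σ (abundance × isotope mass) = 0.117619 × 72.9122 + 0.428922 × 76.9613 + 0.453459 × 77.9478
= 8.57586 + 33.01039 + 35.34613 = 76.93238 u

76.93 u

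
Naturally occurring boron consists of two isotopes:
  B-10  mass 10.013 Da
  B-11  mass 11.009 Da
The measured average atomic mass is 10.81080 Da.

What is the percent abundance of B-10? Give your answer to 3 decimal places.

Let x be the fractional abundance of B-10; then B-11 has abundance 1 − x.
10.013·x + 11.009·(1 − x) = 10.81080
(10.013 − 11.009)·x = 10.81080 − 11.009
x = -0.19820 / -0.996 = 0.19900 → 19.900% B-10, 80.100% B-11.

19.900%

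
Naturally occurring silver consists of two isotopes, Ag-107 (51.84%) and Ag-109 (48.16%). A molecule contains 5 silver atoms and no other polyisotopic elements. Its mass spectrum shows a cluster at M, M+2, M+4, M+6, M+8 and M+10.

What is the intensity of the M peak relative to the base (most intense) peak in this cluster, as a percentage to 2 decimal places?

Binomial terms of (0.5184 + 0.4816)^5: M 0.0374, M+2 0.1739, M+4 0.3231, M+6 0.3002, M+8 0.1394, M+10 0.0259 → M+4 is the base peak.
P(M+4) = C(5,2) × 0.5184^3 × 0.4816^2 = 10 × 0.13931407 × 0.23193856 = 0.323123 (base)
P(M) = C(5,0) × 0.5184^5 × 0.4816^0 = 1 × 0.03743906 × 1.0000 = 0.037439
Relative intensity = 0.037439 / 0.323123 × 100 = 11.59

11.59%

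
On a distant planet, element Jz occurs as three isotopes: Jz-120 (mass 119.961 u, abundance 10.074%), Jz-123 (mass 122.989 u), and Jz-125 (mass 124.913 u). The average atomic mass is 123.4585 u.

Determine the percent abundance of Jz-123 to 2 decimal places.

Let x and y be the fractions of Jz-123 and Jz-125. Then x + y = 1 − 0.10074 = 0.89926 and 122.989x + 124.913y = 123.4585 − 0.10074×119.961 = 111.37362886.
Substituting: 122.989x + 124.913(0.89926 − x) = 111.37362886
(122.989 − 124.913)x = -0.95563552  ⇒  x = 0.49669, y = 0.40257
Jz-123: 49.67%, Jz-125: 40.26%.

49.67%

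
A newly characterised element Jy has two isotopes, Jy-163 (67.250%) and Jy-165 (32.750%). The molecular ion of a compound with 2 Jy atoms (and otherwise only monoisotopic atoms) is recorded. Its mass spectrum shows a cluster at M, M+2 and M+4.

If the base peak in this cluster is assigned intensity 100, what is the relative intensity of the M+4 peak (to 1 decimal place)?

(0.67250 + 0.32750)^2 gives M 0.4523, M+2 0.4405, M+4 0.1073; the largest is M.
P(M) = C(2,0) × 0.67250^2 × 0.32750^0 = 1 × 0.45225625 × 1.0000 = 0.452256 (base)
P(M+4) = C(2,2) × 0.67250^0 × 0.32750^2 = 1 × 1.0000 × 0.10725625 = 0.107256
Relative intensity = 0.107256 / 0.452256 × 100 = 23.7

23.7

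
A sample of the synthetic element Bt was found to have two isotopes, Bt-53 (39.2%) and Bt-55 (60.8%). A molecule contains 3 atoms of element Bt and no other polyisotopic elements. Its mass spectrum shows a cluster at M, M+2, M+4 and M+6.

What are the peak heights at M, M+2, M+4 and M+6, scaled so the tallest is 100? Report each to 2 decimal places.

Each Bt atom is independently Bt-53 (p = 0.392) or Bt-55 (q = 0.608); the cluster is the binomial expansion (p + q)^3.
P(M) = 0.392^3 = 0.060236
P(M+2) = 3 × 0.392^2 × 0.608^1 = 0.280283
P(M+4) = 3 × 0.392^1 × 0.608^2 = 0.434725
P(M+6) = 0.608^3 = 0.224756
The M+4 peak is largest (0.434725); scaling to 100 gives 13.86 : 64.47 : 100.00 : 51.70.

13.86 : 64.47 : 100.00 : 51.70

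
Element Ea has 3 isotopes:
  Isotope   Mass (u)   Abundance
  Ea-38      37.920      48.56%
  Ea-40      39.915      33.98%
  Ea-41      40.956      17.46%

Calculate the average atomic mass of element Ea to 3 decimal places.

The abundance-weighted mean is 0.4856 × 37.920 + 0.3398 × 39.915 + 0.1746 × 40.956
= 18.4140 + 13.5631 + 7.1509 = 39.1280 u

39.128 u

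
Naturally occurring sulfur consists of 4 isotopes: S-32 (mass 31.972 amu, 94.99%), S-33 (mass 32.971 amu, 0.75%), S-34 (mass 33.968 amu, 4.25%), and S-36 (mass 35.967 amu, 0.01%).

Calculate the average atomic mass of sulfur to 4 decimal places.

Ar = Σ fᵢ·mᵢ = 0.9499 × 31.972 + 0.0075 × 32.971 + 0.0425 × 33.968 + 0.0001 × 35.967
= 30.37020 + 0.24728 + 1.44364 + 0.00360 = 32.06472 amu

32.0647 amu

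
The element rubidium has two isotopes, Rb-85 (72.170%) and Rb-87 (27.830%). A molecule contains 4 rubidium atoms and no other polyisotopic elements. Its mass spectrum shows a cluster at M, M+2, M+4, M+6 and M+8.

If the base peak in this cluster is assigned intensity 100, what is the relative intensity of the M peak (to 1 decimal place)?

Term probabilities: M 0.2713, M+2 0.4184, M+4 0.2420, M+6 0.0622, M+8 0.0060. Base peak = M+2.
P(M+2) = C(4,1) × 0.72170^3 × 0.27830^1 = 4 × 0.37589809 × 0.2783 = 0.418450 (base)
P(M) = C(4,0) × 0.72170^4 × 0.27830^0 = 1 × 0.27128565 × 1.0000 = 0.271286
Relative intensity = 0.271286 / 0.418450 × 100 = 64.8

64.8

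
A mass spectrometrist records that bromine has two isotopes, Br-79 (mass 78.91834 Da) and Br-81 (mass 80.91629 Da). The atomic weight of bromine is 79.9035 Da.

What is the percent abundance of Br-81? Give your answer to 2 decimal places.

49.31%

Writing the weighted mean with unknown fraction x of Br-79:
78.91834·x + 80.91629·(1 − x) = 79.9035
(78.91834 − 80.91629)·x = 79.9035 − 80.91629
x = -1.01279 / -1.99795 = 0.50691 → 50.69% Br-79, 49.31% Br-81.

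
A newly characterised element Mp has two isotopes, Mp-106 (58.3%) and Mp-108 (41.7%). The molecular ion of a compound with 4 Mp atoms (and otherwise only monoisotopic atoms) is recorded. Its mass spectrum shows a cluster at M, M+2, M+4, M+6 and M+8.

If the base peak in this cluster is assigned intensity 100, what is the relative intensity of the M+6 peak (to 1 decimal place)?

47.7

Binomial terms of (0.583 + 0.417)^4: M 0.1155, M+2 0.3305, M+4 0.3546, M+6 0.1691, M+8 0.0302 → M+4 is the base peak.
P(M+4) = C(4,2) × 0.583^2 × 0.417^2 = 6 × 0.339889 × 0.173889 = 0.354618 (base)
P(M+6) = C(4,3) × 0.583^1 × 0.417^3 = 4 × 0.5830 × 0.07251171 = 0.169097
Relative intensity = 0.169097 / 0.354618 × 100 = 47.7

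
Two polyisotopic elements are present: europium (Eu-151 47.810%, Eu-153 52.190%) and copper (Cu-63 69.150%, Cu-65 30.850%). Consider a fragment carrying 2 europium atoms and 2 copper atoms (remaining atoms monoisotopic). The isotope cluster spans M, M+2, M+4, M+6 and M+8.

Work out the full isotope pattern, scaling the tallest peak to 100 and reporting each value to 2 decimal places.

Europium pattern (n=2): 0.22857961 : 0.49904078 : 0.27237961
Copper pattern (n=2): 0.47817225 : 0.4266555 : 0.09517225
Convolve the two distributions (both contribute in 2-u steps):
  M: 0.22857961×0.47817225 = 0.109300
  M+2: 0.22857961×0.4266555 + 0.49904078×0.47817225 = 0.336152
  M+4: 0.22857961×0.09517225 + 0.49904078×0.4266555 + 0.27237961×0.47817225 = 0.364917
  M+6: 0.49904078×0.09517225 + 0.27237961×0.4266555 = 0.163707
  M+8: 0.27237961×0.09517225 = 0.025923
Scale to base peak (0.364917) = 100: 29.95 : 92.12 : 100.00 : 44.86 : 7.10

29.95 : 92.12 : 100.00 : 44.86 : 7.10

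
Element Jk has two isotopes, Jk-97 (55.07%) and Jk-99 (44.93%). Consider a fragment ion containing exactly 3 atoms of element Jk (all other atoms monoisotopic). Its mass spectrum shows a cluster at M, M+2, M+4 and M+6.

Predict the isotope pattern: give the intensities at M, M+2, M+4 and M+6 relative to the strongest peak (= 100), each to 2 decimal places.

The 3 Jk atoms are independent, so intensities follow the terms of (0.5507 + 0.4493)^3.
P(M) = 0.5507^3 = 0.167011
P(M+2) = 3 × 0.5507^2 × 0.4493^1 = 0.408778
P(M+4) = 3 × 0.5507^1 × 0.4493^2 = 0.333510
P(M+6) = 0.4493^3 = 0.090700
The M+2 peak is largest (0.408778); scaling to 100 gives 40.86 : 100.00 : 81.59 : 22.19.

40.86 : 100.00 : 81.59 : 22.19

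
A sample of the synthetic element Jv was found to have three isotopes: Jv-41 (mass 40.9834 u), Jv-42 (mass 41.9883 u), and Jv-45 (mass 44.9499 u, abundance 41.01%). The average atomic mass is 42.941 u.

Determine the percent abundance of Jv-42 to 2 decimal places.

The remaining 58.99% is split between Jv-41 (fraction x) and Jv-42 (fraction 0.5899 − x).
Substituting: 40.9834x + 41.9883(0.5899 − x) = 24.50704601
(40.9834 − 41.9883)x = -0.26185216  ⇒  x = 0.26058, y = 0.32932
Jv-41: 26.06%, Jv-42: 32.93%.

32.93%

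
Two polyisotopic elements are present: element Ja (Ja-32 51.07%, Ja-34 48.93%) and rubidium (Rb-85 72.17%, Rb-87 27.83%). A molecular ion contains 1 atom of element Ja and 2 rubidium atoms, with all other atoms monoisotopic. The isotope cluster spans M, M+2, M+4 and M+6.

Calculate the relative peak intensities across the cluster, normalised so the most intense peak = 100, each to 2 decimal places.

Element Ja pattern (n=1): 0.5107 : 0.4893
Rubidium pattern (n=2): 0.52085089 : 0.40169822 : 0.07745089
Convolve the two distributions (both contribute in 2-u steps):
  M: 0.5107×0.52085089 = 0.265999
  M+2: 0.5107×0.40169822 + 0.4893×0.52085089 = 0.460000
  M+4: 0.5107×0.07745089 + 0.4893×0.40169822 = 0.236105
  M+6: 0.4893×0.07745089 = 0.037897
Scale to base peak (0.460000) = 100: 57.83 : 100.00 : 51.33 : 8.24

57.83 : 100.00 : 51.33 : 8.24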